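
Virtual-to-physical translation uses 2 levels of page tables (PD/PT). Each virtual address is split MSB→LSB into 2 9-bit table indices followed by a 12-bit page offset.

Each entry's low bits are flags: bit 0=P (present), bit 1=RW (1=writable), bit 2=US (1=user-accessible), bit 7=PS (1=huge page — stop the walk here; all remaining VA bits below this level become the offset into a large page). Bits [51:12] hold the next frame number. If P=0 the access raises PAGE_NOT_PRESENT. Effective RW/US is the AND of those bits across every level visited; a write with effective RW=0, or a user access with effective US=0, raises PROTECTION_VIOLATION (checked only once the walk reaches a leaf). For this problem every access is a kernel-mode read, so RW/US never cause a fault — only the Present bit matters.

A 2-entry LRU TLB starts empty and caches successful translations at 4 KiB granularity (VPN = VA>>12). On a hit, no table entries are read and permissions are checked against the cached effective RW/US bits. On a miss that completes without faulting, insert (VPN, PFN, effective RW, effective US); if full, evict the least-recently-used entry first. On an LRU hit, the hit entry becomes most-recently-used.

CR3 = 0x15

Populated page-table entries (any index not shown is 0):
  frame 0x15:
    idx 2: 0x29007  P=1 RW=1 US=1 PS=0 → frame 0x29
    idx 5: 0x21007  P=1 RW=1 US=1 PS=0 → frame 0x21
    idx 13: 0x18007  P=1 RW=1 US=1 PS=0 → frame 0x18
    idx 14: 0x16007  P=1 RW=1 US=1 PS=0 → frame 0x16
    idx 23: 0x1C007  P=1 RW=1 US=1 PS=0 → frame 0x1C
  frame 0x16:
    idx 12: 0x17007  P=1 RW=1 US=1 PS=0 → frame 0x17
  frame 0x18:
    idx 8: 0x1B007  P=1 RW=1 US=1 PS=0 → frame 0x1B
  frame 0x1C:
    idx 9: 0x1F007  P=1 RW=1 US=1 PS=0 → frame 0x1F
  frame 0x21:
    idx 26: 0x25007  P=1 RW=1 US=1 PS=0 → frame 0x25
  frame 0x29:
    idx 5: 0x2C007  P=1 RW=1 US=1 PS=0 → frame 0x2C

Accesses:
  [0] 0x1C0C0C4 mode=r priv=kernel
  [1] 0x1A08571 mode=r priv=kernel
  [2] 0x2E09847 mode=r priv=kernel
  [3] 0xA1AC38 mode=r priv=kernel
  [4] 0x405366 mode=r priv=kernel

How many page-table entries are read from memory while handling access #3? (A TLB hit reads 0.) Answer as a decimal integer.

Walk each access:
#0 VA=0x1C0C0C4 (r,kernel):
  L0 @0x15[14] → 0x16007  P=1,RW=1,US=1,PS=0
  L1 @0x16[12] → 0x17007  P=1,RW=1,US=1,PS=0
  ✓ 0x170C4  — 2 lookups
#1 VA=0x1A08571 (r,kernel):
  L0 @0x15[13] → 0x18007  P=1,RW=1,US=1,PS=0
  L1 @0x18[8] → 0x1B007  P=1,RW=1,US=1,PS=0
  ✓ 0x1B571  — 2 lookups
#2 VA=0x2E09847 (r,kernel):
  L0 @0x15[23] → 0x1C007  P=1,RW=1,US=1,PS=0
  L1 @0x1C[9] → 0x1F007  P=1,RW=1,US=1,PS=0
  ✓ 0x1F847  — 2 lookups
#3 VA=0xA1AC38 (r,kernel):
  L0 @0x15[5] → 0x21007  P=1,RW=1,US=1,PS=0
  L1 @0x21[26] → 0x25007  P=1,RW=1,US=1,PS=0
  ✓ 0x25C38  — 2 lookups
#4 VA=0x405366 (r,kernel):
  L0 @0x15[2] → 0x29007  P=1,RW=1,US=1,PS=0
  L1 @0x29[5] → 0x2C007  P=1,RW=1,US=1,PS=0
  ✓ 0x2C366  — 2 lookups

Entries read for #3: 2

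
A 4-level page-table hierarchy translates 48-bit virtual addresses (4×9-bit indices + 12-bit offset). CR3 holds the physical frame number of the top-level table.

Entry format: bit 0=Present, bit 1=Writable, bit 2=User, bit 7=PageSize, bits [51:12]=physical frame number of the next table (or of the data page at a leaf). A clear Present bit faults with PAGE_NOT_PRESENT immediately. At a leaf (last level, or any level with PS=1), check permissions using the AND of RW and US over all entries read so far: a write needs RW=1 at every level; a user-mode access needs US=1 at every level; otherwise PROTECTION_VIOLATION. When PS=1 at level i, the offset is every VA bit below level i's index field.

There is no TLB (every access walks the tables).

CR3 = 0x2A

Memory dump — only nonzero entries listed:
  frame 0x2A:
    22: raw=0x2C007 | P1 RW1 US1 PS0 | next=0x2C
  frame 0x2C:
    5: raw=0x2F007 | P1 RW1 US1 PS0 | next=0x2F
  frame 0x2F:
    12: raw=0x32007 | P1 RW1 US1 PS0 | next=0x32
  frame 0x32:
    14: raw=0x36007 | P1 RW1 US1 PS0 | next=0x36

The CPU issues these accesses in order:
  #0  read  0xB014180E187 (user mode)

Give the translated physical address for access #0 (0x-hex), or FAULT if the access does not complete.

Per-access translation:
#0 VA=0xB014180E187 (r,user):
  [0] read 0x2A idx=22: raw=0x2C007 flags P=1 W=1 U=1 S=0
  [1] read 0x2C idx=5: raw=0x2F007 flags P=1 W=1 U=1 S=0
  [2] read 0x2F idx=12: raw=0x32007 flags P=1 W=1 U=1 S=0
  [3] read 0x32 idx=14: raw=0x36007 flags P=1 W=1 U=1 S=0
  ✓ 0x36187  — 4 lookups

Access #0 PA: 0x36187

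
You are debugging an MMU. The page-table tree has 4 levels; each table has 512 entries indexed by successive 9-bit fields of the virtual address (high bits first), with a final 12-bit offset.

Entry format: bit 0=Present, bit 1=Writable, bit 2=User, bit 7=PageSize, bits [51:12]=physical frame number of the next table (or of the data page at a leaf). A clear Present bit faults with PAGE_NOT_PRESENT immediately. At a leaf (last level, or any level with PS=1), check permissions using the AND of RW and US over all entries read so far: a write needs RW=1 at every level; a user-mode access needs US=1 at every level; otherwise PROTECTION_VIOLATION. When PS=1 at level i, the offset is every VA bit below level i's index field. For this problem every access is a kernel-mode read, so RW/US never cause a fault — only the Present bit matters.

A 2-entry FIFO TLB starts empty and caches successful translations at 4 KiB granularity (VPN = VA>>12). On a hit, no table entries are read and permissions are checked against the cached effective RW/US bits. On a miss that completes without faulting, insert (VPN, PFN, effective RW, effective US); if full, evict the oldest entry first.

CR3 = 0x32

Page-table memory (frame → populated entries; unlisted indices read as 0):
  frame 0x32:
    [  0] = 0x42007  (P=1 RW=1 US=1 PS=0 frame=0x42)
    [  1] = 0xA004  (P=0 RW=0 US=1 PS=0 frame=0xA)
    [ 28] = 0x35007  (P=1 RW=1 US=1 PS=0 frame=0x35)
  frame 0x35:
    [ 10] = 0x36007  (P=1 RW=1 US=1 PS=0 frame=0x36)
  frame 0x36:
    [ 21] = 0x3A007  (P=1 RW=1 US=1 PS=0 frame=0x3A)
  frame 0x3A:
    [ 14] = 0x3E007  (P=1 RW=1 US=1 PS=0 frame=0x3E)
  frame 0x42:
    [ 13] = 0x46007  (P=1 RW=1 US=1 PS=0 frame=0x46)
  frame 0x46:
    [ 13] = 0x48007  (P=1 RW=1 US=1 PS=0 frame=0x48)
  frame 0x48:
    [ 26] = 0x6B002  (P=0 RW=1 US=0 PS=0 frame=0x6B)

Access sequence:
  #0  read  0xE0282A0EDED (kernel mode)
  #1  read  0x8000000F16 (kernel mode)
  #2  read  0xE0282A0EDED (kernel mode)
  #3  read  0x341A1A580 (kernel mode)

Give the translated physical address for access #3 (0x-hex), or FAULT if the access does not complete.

Per-access translation:
#0 VA=0xE0282A0EDED (r,kernel):
  L0: frame=0x32 idx=28 entry=0x35007 [P=1 RW=1 US=1 PS=0]
  L1: frame=0x35 idx=10 entry=0x36007 [P=1 RW=1 US=1 PS=0]
  L2: frame=0x36 idx=21 entry=0x3A007 [P=1 RW=1 US=1 PS=0]
  L3: frame=0x3A idx=14 entry=0x3E007 [P=1 RW=1 US=1 PS=0]
  ⇒ phys 0x3EDED  [4 reads]
#1 VA=0x8000000F16 (r,kernel):
  L0: frame=0x32 idx=1 entry=0xA004 [P=0 RW=0 US=1 PS=0]
  → PAGE_NOT_PRESENT  (1 entries read)
#2 VA=0xE0282A0EDED (r,kernel):
  TLB hit vpn=0xE0282A0E → PA=0x3EDED
#3 VA=0x341A1A580 (r,kernel):
  L0: frame=0x32 idx=0 entry=0x42007 [P=1 RW=1 US=1 PS=0]
  L1: frame=0x42 idx=13 entry=0x46007 [P=1 RW=1 US=1 PS=0]
  L2: frame=0x46 idx=13 entry=0x48007 [P=1 RW=1 US=1 PS=0]
  L3: frame=0x48 idx=26 entry=0x6B002 [P=0 RW=1 US=0 PS=0]
  → PAGE_NOT_PRESENT  (4 entries read)

Access #3 PA: FAULT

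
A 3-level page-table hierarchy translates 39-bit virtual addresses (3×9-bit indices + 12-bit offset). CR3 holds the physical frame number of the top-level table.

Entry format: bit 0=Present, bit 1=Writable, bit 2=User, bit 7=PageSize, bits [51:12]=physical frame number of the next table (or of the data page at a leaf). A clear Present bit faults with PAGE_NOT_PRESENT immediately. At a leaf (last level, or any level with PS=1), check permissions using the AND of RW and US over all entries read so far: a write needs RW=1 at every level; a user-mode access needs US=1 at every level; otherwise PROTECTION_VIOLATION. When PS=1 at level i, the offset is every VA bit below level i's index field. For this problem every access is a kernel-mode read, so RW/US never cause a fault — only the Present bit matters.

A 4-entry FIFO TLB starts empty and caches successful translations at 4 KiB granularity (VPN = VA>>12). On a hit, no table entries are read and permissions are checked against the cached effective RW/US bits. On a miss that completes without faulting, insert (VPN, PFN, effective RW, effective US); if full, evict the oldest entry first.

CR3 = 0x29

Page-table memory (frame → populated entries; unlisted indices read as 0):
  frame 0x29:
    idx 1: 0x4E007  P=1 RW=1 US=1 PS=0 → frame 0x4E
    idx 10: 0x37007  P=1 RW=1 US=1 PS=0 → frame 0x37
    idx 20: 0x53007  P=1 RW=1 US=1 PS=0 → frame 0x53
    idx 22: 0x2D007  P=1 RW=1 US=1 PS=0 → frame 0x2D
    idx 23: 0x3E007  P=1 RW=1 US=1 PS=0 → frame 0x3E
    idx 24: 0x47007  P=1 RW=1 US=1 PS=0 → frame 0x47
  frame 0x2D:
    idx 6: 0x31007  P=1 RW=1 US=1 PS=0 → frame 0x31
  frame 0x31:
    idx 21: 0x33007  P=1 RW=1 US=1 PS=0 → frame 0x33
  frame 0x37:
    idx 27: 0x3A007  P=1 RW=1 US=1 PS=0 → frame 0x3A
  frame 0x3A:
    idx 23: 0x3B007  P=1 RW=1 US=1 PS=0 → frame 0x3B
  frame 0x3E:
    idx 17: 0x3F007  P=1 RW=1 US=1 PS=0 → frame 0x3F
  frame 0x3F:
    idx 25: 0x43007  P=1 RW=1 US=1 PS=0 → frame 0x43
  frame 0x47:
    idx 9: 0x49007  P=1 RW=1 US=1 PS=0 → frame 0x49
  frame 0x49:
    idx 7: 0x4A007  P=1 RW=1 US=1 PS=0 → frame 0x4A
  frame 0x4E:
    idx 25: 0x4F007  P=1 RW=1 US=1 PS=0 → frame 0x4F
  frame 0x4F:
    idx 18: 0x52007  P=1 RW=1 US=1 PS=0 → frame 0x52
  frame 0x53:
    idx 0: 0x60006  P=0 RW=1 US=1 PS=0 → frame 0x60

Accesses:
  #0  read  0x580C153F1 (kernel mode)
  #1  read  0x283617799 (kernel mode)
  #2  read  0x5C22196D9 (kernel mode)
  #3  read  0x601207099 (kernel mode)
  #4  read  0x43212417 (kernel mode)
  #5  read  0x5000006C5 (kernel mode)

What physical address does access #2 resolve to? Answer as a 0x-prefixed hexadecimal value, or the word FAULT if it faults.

Trace:
#0 VA=0x580C153F1 (r,kernel):
  L0 @0x29[22] → 0x2D007  P=1,RW=1,US=1,PS=0
  L1 @0x2D[6] → 0x31007  P=1,RW=1,US=1,PS=0
  L2 @0x31[21] → 0x33007  P=1,RW=1,US=1,PS=0
  ⇒ phys 0x333F1  [3 reads]
#1 VA=0x283617799 (r,kernel):
  L0 @0x29[10] → 0x37007  P=1,RW=1,US=1,PS=0
  L1 @0x37[27] → 0x3A007  P=1,RW=1,US=1,PS=0
  L2 @0x3A[23] → 0x3B007  P=1,RW=1,US=1,PS=0
  ⇒ phys 0x3B799  [3 reads]
#2 VA=0x5C22196D9 (r,kernel):
  L0 @0x29[23] → 0x3E007  P=1,RW=1,US=1,PS=0
  L1 @0x3E[17] → 0x3F007  P=1,RW=1,US=1,PS=0
  L2 @0x3F[25] → 0x43007  P=1,RW=1,US=1,PS=0
  ⇒ phys 0x436D9  [3 reads]
#3 VA=0x601207099 (r,kernel):
  L0 @0x29[24] → 0x47007  P=1,RW=1,US=1,PS=0
  L1 @0x47[9] → 0x49007  P=1,RW=1,US=1,PS=0
  L2 @0x49[7] → 0x4A007  P=1,RW=1,US=1,PS=0
  ⇒ phys 0x4A099  [3 reads]
#4 VA=0x43212417 (r,kernel):
  L0 @0x29[1] → 0x4E007  P=1,RW=1,US=1,PS=0
  L1 @0x4E[25] → 0x4F007  P=1,RW=1,US=1,PS=0
  L2 @0x4F[18] → 0x52007  P=1,RW=1,US=1,PS=0
  ⇒ phys 0x52417  [3 reads]
#5 VA=0x5000006C5 (r,kernel):
  L0 @0x29[20] → 0x53007  P=1,RW=1,US=1,PS=0
  L1 @0x53[0] → 0x60006  P=0,RW=1,US=1,PS=0
  ✗ PAGE_NOT_PRESENT  [2 reads]

Access #2 PA: 0x436D9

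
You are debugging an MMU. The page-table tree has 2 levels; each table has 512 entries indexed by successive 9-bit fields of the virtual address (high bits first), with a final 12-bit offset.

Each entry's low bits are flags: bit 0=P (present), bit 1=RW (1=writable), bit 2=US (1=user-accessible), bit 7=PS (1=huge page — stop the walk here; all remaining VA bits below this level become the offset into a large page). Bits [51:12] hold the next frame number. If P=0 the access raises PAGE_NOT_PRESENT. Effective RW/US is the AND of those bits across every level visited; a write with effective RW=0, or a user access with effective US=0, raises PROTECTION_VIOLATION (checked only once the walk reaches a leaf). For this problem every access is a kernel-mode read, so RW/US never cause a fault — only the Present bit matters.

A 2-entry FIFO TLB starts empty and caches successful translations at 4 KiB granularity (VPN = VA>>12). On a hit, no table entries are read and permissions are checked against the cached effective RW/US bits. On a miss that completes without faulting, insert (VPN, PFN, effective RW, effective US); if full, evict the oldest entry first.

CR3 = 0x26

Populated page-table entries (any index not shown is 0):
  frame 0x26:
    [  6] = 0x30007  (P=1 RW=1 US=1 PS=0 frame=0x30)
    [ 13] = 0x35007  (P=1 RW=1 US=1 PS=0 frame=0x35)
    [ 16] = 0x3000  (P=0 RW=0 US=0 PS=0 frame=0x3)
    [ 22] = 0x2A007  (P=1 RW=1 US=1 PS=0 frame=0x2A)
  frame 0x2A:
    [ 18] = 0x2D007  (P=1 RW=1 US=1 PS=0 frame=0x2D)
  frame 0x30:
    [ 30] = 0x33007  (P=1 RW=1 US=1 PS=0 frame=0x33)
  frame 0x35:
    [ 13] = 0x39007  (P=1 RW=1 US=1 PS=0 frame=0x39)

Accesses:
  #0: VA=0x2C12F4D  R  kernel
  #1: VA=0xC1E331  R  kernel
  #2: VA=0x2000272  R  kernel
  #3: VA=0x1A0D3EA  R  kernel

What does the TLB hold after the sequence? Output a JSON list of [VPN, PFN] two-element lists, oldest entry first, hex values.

Walk each access:
#0 VA=0x2C12F4D (r,kernel):
  lvl0: tbl 0x26, slot 22 ⇒ 0x2A007 (P1/RW1/US1/PS0)
  lvl1: tbl 0x2A, slot 18 ⇒ 0x2D007 (P1/RW1/US1/PS0)
  → PA=0x2DF4D  (2 entries read)
#1 VA=0xC1E331 (r,kernel):
  lvl0: tbl 0x26, slot 6 ⇒ 0x30007 (P1/RW1/US1/PS0)
  lvl1: tbl 0x30, slot 30 ⇒ 0x33007 (P1/RW1/US1/PS0)
  → PA=0x33331  (2 entries read)
#2 VA=0x2000272 (r,kernel):
  lvl0: tbl 0x26, slot 16 ⇒ 0x3000 (P0/RW0/US0/PS0)
  → PAGE_NOT_PRESENT  (1 entries read)
#3 VA=0x1A0D3EA (r,kernel):
  lvl0: tbl 0x26, slot 13 ⇒ 0x35007 (P1/RW1/US1/PS0)
  lvl1: tbl 0x35, slot 13 ⇒ 0x39007 (P1/RW1/US1/PS0)
  → PA=0x393EA  (2 entries read)

TLB: [["0xC1E", "0x33"], ["0x1A0D", "0x39"]]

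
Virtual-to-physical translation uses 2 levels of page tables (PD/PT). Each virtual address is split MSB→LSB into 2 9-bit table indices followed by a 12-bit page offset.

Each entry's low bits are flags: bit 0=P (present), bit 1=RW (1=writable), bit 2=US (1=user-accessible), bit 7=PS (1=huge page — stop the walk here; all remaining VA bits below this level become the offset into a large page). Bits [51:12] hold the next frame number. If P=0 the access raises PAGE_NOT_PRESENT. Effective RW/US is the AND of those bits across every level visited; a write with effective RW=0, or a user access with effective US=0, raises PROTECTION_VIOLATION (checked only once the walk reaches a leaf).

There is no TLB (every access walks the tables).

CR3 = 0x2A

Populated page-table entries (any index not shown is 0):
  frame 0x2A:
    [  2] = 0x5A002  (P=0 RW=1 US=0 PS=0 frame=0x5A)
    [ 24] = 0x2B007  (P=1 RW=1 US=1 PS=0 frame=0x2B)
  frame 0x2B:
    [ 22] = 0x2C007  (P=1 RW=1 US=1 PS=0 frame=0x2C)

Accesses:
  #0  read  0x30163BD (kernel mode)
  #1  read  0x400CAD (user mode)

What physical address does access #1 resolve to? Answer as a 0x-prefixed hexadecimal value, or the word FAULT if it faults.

Per-access translation:
#0 VA=0x30163BD (r,kernel):
  L0 @0x2A[24] → 0x2B007  P=1,RW=1,US=1,PS=0
  L1 @0x2B[22] → 0x2C007  P=1,RW=1,US=1,PS=0
  ⇒ phys 0x2C3BD  [2 reads]
#1 VA=0x400CAD (r,user):
  L0 @0x2A[2] → 0x5A002  P=0,RW=1,US=0,PS=0
  ⇒ fault: PAGE_NOT_PRESENT  — 1 lookups

Access #1 PA: FAULT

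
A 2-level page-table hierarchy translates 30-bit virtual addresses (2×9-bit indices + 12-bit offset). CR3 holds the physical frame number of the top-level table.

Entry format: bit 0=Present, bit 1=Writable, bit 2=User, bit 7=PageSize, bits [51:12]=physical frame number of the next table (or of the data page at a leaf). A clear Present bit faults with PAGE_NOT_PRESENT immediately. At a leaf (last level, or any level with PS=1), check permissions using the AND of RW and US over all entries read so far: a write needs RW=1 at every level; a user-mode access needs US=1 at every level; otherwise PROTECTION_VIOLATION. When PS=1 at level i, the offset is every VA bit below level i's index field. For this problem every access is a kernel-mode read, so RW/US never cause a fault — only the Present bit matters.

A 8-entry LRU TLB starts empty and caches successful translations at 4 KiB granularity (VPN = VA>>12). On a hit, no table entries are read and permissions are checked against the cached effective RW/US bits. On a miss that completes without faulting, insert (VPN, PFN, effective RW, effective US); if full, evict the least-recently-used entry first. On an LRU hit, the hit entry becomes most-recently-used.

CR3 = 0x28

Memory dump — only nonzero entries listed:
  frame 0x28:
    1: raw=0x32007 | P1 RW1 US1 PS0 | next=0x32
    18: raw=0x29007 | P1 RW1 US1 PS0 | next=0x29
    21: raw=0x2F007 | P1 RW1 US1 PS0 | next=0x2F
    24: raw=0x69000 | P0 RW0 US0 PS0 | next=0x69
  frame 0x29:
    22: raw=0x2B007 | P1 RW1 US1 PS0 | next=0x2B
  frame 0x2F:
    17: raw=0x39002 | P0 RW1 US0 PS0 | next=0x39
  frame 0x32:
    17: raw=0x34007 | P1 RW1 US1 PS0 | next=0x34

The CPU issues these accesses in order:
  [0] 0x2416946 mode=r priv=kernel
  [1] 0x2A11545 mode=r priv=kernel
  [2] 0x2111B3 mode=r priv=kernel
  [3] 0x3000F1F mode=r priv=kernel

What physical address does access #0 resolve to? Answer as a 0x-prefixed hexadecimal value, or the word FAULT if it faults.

Trace:
#0 VA=0x2416946 (r,kernel):
  lvl0: tbl 0x28, slot 18 ⇒ 0x29007 (P1/RW1/US1/PS0)
  lvl1: tbl 0x29, slot 22 ⇒ 0x2B007 (P1/RW1/US1/PS0)
  ✓ 0x2B946  — 2 lookups
#1 VA=0x2A11545 (r,kernel):
  lvl0: tbl 0x28, slot 21 ⇒ 0x2F007 (P1/RW1/US1/PS0)
  lvl1: tbl 0x2F, slot 17 ⇒ 0x39002 (P0/RW1/US0/PS0)
  ⇒ fault: PAGE_NOT_PRESENT  — 2 lookups
#2 VA=0x2111B3 (r,kernel):
  lvl0: tbl 0x28, slot 1 ⇒ 0x32007 (P1/RW1/US1/PS0)
  lvl1: tbl 0x32, slot 17 ⇒ 0x34007 (P1/RW1/US1/PS0)
  ✓ 0x341B3  — 2 lookups
#3 VA=0x3000F1F (r,kernel):
  lvl0: tbl 0x28, slot 24 ⇒ 0x69000 (P0/RW0/US0/PS0)
  ⇒ fault: PAGE_NOT_PRESENT  — 1 lookups

Access #0 PA: 0x2B946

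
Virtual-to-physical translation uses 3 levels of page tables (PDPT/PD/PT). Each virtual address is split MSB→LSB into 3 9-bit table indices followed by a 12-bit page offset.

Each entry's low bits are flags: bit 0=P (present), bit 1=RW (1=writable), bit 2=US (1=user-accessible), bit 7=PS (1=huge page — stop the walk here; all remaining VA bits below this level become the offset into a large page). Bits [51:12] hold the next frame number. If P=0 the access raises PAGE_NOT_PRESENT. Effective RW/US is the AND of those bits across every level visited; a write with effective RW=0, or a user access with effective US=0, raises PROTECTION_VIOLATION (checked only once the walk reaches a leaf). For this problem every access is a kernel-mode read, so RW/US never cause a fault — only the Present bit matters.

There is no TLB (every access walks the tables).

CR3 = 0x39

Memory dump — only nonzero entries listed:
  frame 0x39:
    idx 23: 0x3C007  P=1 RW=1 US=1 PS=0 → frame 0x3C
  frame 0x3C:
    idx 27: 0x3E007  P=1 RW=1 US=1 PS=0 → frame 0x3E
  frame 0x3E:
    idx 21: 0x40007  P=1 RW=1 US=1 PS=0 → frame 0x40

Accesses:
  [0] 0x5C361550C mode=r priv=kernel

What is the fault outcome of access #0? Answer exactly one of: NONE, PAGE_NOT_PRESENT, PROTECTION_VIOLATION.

Per-access translation:
#0 VA=0x5C361550C (r,kernel):
  L0 @0x39[23] → 0x3C007  P=1,RW=1,US=1,PS=0
  L1 @0x3C[27] → 0x3E007  P=1,RW=1,US=1,PS=0
  L2 @0x3E[21] → 0x40007  P=1,RW=1,US=1,PS=0
  ✓ 0x4050C  — 3 lookups

Access #0 fault: NONE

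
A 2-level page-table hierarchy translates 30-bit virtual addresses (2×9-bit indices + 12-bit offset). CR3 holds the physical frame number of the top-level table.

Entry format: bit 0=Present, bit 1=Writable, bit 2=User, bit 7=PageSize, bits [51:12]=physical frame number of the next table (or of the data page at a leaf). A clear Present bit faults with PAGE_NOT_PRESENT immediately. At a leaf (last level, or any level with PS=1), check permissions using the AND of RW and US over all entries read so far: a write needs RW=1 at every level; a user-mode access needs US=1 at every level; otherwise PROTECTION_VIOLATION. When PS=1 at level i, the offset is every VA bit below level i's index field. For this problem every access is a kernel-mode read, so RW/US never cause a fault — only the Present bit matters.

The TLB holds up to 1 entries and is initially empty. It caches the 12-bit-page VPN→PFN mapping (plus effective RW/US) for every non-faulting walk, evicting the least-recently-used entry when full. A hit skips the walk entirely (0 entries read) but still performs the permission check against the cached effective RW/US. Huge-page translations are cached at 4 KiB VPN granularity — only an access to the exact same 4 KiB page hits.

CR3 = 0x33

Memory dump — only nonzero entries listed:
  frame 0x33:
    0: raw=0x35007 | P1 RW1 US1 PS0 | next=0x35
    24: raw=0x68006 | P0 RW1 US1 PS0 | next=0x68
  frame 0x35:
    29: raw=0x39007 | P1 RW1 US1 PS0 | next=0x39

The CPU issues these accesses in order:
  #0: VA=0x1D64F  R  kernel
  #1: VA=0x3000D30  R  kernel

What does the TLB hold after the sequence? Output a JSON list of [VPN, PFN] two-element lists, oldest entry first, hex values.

Walk each access:
#0 VA=0x1D64F (r,kernel):
  L0 @0x33[0] → 0x35007  P=1,RW=1,US=1,PS=0
  L1 @0x35[29] → 0x39007  P=1,RW=1,US=1,PS=0
  ✓ 0x3964F  — 2 lookups
#1 VA=0x3000D30 (r,kernel):
  L0 @0x33[24] → 0x68006  P=0,RW=1,US=1,PS=0
  ⇒ fault: PAGE_NOT_PRESENT  — 1 lookups

TLB: [["0x1D", "0x39"]]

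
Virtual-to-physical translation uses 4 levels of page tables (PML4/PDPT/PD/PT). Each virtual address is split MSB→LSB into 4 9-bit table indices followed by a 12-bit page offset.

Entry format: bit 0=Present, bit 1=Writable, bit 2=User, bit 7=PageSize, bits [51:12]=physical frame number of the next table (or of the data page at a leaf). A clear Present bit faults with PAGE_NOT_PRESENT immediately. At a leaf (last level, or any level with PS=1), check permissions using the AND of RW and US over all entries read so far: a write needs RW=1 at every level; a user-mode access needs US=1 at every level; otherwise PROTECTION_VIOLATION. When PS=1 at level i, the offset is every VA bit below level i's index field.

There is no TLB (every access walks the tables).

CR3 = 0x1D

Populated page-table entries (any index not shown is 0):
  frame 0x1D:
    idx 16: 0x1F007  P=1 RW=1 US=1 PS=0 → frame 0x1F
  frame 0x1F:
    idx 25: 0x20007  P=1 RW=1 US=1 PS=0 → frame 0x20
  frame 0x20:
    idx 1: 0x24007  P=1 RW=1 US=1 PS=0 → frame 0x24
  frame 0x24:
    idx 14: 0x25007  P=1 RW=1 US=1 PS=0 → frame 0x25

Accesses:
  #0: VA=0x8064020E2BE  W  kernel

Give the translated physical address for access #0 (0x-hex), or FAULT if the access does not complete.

Per-access translation:
#0 VA=0x8064020E2BE (w,kernel):
  [0] read 0x1D idx=16: raw=0x1F007 flags P=1 W=1 U=1 S=0
  [1] read 0x1F idx=25: raw=0x20007 flags P=1 W=1 U=1 S=0
  [2] read 0x20 idx=1: raw=0x24007 flags P=1 W=1 U=1 S=0
  [3] read 0x24 idx=14: raw=0x25007 flags P=1 W=1 U=1 S=0
  → PA=0x252BE  (4 entries read)

Access #0 PA: 0x252BE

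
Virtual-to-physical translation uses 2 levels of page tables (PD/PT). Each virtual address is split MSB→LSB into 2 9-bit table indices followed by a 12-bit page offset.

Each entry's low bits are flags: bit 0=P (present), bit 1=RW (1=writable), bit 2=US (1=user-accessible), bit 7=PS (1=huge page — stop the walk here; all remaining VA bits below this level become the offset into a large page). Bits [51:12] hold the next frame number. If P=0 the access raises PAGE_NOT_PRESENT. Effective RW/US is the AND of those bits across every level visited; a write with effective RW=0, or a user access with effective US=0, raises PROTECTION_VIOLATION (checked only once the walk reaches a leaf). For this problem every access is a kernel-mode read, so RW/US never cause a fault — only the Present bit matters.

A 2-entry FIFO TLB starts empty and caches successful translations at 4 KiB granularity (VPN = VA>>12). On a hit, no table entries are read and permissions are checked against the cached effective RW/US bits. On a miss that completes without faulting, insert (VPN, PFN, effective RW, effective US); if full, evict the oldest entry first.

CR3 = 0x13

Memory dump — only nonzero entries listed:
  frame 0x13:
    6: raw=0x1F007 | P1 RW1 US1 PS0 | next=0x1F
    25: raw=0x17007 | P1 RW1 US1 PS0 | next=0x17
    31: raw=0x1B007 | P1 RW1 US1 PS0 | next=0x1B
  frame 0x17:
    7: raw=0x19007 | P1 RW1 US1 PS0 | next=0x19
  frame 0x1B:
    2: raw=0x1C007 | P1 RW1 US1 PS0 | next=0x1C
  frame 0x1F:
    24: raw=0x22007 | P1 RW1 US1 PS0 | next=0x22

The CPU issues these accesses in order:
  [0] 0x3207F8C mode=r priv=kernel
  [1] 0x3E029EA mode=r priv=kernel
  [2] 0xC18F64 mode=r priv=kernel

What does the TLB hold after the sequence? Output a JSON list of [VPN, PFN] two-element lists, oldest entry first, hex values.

Per-access translation:
#0 VA=0x3207F8C (r,kernel):
  lvl0: tbl 0x13, slot 25 ⇒ 0x17007 (P1/RW1/US1/PS0)
  lvl1: tbl 0x17, slot 7 ⇒ 0x19007 (P1/RW1/US1/PS0)
  ⇒ phys 0x19F8C  [2 reads]
#1 VA=0x3E029EA (r,kernel):
  lvl0: tbl 0x13, slot 31 ⇒ 0x1B007 (P1/RW1/US1/PS0)
  lvl1: tbl 0x1B, slot 2 ⇒ 0x1C007 (P1/RW1/US1/PS0)
  ⇒ phys 0x1C9EA  [2 reads]
#2 VA=0xC18F64 (r,kernel):
  lvl0: tbl 0x13, slot 6 ⇒ 0x1F007 (P1/RW1/US1/PS0)
  lvl1: tbl 0x1F, slot 24 ⇒ 0x22007 (P1/RW1/US1/PS0)
  ⇒ phys 0x22F64  [2 reads]

TLB: [["0x3E02", "0x1C"], ["0xC18", "0x22"]]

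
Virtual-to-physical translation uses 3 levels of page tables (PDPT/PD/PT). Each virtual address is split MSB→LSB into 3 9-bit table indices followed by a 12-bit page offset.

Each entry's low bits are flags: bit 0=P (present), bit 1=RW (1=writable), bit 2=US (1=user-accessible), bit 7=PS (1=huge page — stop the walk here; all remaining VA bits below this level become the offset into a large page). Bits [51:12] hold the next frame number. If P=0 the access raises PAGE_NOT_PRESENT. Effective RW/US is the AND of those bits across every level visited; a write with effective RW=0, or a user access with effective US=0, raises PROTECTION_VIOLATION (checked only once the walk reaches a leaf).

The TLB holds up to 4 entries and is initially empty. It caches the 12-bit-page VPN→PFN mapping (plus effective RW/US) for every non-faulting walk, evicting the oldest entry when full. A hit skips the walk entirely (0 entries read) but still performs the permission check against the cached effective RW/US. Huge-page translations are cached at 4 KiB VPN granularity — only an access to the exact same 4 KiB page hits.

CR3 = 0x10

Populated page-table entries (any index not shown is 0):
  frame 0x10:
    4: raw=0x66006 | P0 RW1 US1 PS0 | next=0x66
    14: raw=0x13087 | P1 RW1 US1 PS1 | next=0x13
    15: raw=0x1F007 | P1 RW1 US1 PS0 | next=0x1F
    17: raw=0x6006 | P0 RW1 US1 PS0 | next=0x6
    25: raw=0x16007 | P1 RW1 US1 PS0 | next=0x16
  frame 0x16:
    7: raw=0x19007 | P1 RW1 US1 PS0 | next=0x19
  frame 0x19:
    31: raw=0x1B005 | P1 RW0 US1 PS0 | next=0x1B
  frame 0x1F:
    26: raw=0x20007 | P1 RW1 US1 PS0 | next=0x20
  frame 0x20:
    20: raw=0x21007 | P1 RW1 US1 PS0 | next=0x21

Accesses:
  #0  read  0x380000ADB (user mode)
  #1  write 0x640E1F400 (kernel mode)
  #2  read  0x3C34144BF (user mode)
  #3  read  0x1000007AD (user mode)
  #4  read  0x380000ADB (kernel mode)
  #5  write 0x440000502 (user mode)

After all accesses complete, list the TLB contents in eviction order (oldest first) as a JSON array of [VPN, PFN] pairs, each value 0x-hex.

Walk each access:
#0 VA=0x380000ADB (r,user):
  [0] read 0x10 idx=14: raw=0x13087 flags P=1 W=1 U=1 S=1
  ⇒ phys 0x13ADB (huge @L0)  [1 reads]
#1 VA=0x640E1F400 (w,kernel):
  [0] read 0x10 idx=25: raw=0x16007 flags P=1 W=1 U=1 S=0
  [1] read 0x16 idx=7: raw=0x19007 flags P=1 W=1 U=1 S=0
  [2] read 0x19 idx=31: raw=0x1B005 flags P=1 W=0 U=1 S=0
  ✗ PROTECTION_VIOLATION  [3 reads]
#2 VA=0x3C34144BF (r,user):
  [0] read 0x10 idx=15: raw=0x1F007 flags P=1 W=1 U=1 S=0
  [1] read 0x1F idx=26: raw=0x20007 flags P=1 W=1 U=1 S=0
  [2] read 0x20 idx=20: raw=0x21007 flags P=1 W=1 U=1 S=0
  ⇒ phys 0x214BF  [3 reads]
#3 VA=0x1000007AD (r,user):
  [0] read 0x10 idx=4: raw=0x66006 flags P=0 W=1 U=1 S=0
  ✗ PAGE_NOT_PRESENT  [1 reads]
#4 VA=0x380000ADB (r,kernel):
  TLB hit vpn=0x380000 → PA=0x13ADB
#5 VA=0x440000502 (w,user):
  [0] read 0x10 idx=17: raw=0x6006 flags P=0 W=1 U=1 S=0
  ✗ PAGE_NOT_PRESENT  [1 reads]

TLB: [["0x380000", "0x13"], ["0x3C3414", "0x21"]]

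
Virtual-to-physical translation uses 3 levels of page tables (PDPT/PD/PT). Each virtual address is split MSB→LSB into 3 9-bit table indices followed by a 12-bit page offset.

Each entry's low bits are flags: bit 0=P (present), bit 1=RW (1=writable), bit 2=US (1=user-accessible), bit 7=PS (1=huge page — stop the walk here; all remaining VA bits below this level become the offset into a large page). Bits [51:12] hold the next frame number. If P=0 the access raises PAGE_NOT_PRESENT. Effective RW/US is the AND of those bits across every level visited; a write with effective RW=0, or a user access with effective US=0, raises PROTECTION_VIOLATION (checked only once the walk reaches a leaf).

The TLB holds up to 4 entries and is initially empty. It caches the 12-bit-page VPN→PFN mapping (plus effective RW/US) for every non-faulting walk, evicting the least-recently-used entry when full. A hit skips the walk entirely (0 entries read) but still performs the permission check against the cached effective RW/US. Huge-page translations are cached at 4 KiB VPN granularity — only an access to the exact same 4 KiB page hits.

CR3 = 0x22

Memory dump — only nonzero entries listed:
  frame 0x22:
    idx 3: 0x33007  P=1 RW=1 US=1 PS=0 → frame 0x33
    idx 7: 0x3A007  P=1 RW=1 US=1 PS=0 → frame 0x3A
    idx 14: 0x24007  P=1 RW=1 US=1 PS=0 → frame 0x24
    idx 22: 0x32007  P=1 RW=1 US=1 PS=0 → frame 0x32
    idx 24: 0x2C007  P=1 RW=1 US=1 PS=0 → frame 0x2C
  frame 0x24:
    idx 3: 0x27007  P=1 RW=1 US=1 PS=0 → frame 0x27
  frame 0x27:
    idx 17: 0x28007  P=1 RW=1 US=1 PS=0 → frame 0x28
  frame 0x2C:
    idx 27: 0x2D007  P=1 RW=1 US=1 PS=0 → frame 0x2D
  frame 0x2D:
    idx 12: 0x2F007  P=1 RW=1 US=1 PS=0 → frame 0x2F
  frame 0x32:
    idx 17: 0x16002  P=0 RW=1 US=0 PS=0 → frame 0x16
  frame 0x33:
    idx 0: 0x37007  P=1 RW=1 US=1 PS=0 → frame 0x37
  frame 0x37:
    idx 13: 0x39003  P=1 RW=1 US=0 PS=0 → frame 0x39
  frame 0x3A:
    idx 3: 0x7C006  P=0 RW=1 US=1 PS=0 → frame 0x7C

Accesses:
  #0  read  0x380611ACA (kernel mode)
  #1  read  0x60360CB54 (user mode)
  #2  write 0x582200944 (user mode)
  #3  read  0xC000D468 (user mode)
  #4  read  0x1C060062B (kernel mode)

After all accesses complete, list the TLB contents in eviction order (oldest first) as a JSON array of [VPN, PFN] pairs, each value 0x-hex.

Trace:
#0 VA=0x380611ACA (r,kernel):
  lvl0: tbl 0x22, slot 14 ⇒ 0x24007 (P1/RW1/US1/PS0)
  lvl1: tbl 0x24, slot 3 ⇒ 0x27007 (P1/RW1/US1/PS0)
  lvl2: tbl 0x27, slot 17 ⇒ 0x28007 (P1/RW1/US1/PS0)
  → PA=0x28ACA  (3 entries read)
#1 VA=0x60360CB54 (r,user):
  lvl0: tbl 0x22, slot 24 ⇒ 0x2C007 (P1/RW1/US1/PS0)
  lvl1: tbl 0x2C, slot 27 ⇒ 0x2D007 (P1/RW1/US1/PS0)
  lvl2: tbl 0x2D, slot 12 ⇒ 0x2F007 (P1/RW1/US1/PS0)
  → PA=0x2FB54  (3 entries read)
#2 VA=0x582200944 (w,user):
  lvl0: tbl 0x22, slot 22 ⇒ 0x32007 (P1/RW1/US1/PS0)
  lvl1: tbl 0x32, slot 17 ⇒ 0x16002 (P0/RW1/US0/PS0)
  ✗ PAGE_NOT_PRESENT  [2 reads]
#3 VA=0xC000D468 (r,user):
  lvl0: tbl 0x22, slot 3 ⇒ 0x33007 (P1/RW1/US1/PS0)
  lvl1: tbl 0x33, slot 0 ⇒ 0x37007 (P1/RW1/US1/PS0)
  lvl2: tbl 0x37, slot 13 ⇒ 0x39003 (P1/RW1/US0/PS0)
  ✗ PROTECTION_VIOLATION  [3 reads]
#4 VA=0x1C060062B (r,kernel):
  lvl0: tbl 0x22, slot 7 ⇒ 0x3A007 (P1/RW1/US1/PS0)
  lvl1: tbl 0x3A, slot 3 ⇒ 0x7C006 (P0/RW1/US1/PS0)
  ✗ PAGE_NOT_PRESENT  [2 reads]

TLB: [["0x380611", "0x28"], ["0x60360C", "0x2F"]]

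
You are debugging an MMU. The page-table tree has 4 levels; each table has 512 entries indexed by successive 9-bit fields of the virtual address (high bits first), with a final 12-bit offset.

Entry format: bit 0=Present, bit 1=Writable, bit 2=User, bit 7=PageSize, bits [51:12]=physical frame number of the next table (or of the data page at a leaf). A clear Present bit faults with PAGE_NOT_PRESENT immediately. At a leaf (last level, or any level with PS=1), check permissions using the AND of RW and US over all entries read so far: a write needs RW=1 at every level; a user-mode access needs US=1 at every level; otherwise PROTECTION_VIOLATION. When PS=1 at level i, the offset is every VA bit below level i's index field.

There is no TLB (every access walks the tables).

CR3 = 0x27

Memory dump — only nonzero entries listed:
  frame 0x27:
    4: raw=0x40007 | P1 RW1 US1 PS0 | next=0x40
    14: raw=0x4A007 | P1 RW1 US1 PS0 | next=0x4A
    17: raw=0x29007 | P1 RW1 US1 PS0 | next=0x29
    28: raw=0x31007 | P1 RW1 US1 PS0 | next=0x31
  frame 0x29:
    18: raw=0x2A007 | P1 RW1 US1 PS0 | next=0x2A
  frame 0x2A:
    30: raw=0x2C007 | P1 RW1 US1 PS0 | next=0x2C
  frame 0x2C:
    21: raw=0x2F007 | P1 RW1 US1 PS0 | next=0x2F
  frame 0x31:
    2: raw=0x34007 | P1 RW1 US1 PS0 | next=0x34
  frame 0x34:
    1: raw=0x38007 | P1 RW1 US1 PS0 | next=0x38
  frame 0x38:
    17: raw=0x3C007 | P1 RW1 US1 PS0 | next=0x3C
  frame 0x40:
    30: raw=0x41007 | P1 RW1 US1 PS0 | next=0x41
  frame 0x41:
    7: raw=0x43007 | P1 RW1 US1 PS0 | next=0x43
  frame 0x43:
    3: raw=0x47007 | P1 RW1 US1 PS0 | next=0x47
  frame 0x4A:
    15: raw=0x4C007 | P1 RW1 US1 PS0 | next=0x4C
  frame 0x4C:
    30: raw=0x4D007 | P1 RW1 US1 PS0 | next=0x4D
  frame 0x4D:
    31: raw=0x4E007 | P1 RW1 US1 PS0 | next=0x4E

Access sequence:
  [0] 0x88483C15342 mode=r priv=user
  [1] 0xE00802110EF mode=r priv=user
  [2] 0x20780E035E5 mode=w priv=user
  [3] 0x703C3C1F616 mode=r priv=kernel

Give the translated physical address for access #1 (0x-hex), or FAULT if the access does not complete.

Walk each access:
#0 VA=0x88483C15342 (r,user):
  L0 @0x27[17] → 0x29007  P=1,RW=1,US=1,PS=0
  L1 @0x29[18] → 0x2A007  P=1,RW=1,US=1,PS=0
  L2 @0x2A[30] → 0x2C007  P=1,RW=1,US=1,PS=0
  L3 @0x2C[21] → 0x2F007  P=1,RW=1,US=1,PS=0
  ⇒ phys 0x2F342  [4 reads]
#1 VA=0xE00802110EF (r,user):
  L0 @0x27[28] → 0x31007  P=1,RW=1,US=1,PS=0
  L1 @0x31[2] → 0x34007  P=1,RW=1,US=1,PS=0
  L2 @0x34[1] → 0x38007  P=1,RW=1,US=1,PS=0
  L3 @0x38[17] → 0x3C007  P=1,RW=1,US=1,PS=0
  ⇒ phys 0x3C0EF  [4 reads]
#2 VA=0x20780E035E5 (w,user):
  L0 @0x27[4] → 0x40007  P=1,RW=1,US=1,PS=0
  L1 @0x40[30] → 0x41007  P=1,RW=1,US=1,PS=0
  L2 @0x41[7] → 0x43007  P=1,RW=1,US=1,PS=0
  L3 @0x43[3] → 0x47007  P=1,RW=1,US=1,PS=0
  ⇒ phys 0x475E5  [4 reads]
#3 VA=0x703C3C1F616 (r,kernel):
  L0 @0x27[14] → 0x4A007  P=1,RW=1,US=1,PS=0
  L1 @0x4A[15] → 0x4C007  P=1,RW=1,US=1,PS=0
  L2 @0x4C[30] → 0x4D007  P=1,RW=1,US=1,PS=0
  L3 @0x4D[31] → 0x4E007  P=1,RW=1,US=1,PS=0
  ⇒ phys 0x4E616  [4 reads]

Access #1 PA: 0x3C0EF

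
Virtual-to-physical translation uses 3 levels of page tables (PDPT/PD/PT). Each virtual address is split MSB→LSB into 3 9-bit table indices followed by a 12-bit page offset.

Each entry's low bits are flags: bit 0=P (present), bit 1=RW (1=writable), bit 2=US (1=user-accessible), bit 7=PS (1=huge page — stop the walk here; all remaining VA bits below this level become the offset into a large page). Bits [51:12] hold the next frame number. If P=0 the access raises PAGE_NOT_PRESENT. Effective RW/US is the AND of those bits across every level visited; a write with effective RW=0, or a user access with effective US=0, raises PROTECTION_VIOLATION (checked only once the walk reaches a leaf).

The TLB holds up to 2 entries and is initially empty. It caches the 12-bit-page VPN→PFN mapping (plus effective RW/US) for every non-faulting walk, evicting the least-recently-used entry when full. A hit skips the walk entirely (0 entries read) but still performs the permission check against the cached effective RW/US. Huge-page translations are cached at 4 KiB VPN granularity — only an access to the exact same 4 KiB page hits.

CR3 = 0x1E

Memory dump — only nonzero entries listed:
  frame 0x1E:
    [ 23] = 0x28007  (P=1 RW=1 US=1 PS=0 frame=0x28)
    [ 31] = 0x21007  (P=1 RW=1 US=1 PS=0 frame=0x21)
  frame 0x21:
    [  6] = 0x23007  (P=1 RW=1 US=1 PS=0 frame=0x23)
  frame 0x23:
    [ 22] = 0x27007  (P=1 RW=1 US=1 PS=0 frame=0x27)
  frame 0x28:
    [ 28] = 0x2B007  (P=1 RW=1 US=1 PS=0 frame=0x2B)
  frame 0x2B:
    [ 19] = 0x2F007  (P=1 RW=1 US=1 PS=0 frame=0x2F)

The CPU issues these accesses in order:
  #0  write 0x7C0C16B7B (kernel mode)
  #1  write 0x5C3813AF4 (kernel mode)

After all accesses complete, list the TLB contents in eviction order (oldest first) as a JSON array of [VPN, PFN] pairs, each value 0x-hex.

Trace:
#0 VA=0x7C0C16B7B (w,kernel):
  lvl0: tbl 0x1E, slot 31 ⇒ 0x21007 (P1/RW1/US1/PS0)
  lvl1: tbl 0x21, slot 6 ⇒ 0x23007 (P1/RW1/US1/PS0)
  lvl2: tbl 0x23, slot 22 ⇒ 0x27007 (P1/RW1/US1/PS0)
  → PA=0x27B7B  (3 entries read)
#1 VA=0x5C3813AF4 (w,kernel):
  lvl0: tbl 0x1E, slot 23 ⇒ 0x28007 (P1/RW1/US1/PS0)
  lvl1: tbl 0x28, slot 28 ⇒ 0x2B007 (P1/RW1/US1/PS0)
  lvl2: tbl 0x2B, slot 19 ⇒ 0x2F007 (P1/RW1/US1/PS0)
  → PA=0x2FAF4  (3 entries read)

TLB: [["0x7C0C16", "0x27"], ["0x5C3813", "0x2F"]]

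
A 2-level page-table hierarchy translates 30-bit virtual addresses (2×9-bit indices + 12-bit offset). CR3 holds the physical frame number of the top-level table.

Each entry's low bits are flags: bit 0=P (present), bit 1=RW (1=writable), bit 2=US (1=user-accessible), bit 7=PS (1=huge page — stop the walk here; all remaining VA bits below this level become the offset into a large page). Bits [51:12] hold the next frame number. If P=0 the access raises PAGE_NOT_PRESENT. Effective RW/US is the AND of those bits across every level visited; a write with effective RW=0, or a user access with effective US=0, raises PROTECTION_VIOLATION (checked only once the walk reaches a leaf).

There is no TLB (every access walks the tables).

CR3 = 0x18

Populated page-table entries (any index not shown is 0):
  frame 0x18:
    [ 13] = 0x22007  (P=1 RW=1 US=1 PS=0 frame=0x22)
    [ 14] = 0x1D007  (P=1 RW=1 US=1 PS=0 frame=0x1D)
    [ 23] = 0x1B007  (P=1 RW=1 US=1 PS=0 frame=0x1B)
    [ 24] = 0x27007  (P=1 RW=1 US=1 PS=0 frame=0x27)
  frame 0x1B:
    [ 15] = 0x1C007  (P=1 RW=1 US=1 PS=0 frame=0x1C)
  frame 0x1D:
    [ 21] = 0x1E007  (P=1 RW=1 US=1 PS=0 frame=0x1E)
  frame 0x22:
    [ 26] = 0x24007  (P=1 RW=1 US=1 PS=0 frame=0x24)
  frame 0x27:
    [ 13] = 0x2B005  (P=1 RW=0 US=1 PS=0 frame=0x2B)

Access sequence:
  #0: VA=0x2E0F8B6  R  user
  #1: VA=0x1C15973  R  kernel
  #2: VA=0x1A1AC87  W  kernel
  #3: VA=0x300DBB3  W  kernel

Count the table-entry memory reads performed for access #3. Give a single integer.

Trace:
#0 VA=0x2E0F8B6 (r,user):
  [0] read 0x18 idx=23: raw=0x1B007 flags P=1 W=1 U=1 S=0
  [1] read 0x1B idx=15: raw=0x1C007 flags P=1 W=1 U=1 S=0
  ✓ 0x1C8B6  — 2 lookups
#1 VA=0x1C15973 (r,kernel):
  [0] read 0x18 idx=14: raw=0x1D007 flags P=1 W=1 U=1 S=0
  [1] read 0x1D idx=21: raw=0x1E007 flags P=1 W=1 U=1 S=0
  ✓ 0x1E973  — 2 lookups
#2 VA=0x1A1AC87 (w,kernel):
  [0] read 0x18 idx=13: raw=0x22007 flags P=1 W=1 U=1 S=0
  [1] read 0x22 idx=26: raw=0x24007 flags P=1 W=1 U=1 S=0
  ✓ 0x24C87  — 2 lookups
#3 VA=0x300DBB3 (w,kernel):
  [0] read 0x18 idx=24: raw=0x27007 flags P=1 W=1 U=1 S=0
  [1] read 0x27 idx=13: raw=0x2B005 flags P=1 W=0 U=1 S=0
  → PROTECTION_VIOLATION  (2 entries read)

Entries read for #3: 2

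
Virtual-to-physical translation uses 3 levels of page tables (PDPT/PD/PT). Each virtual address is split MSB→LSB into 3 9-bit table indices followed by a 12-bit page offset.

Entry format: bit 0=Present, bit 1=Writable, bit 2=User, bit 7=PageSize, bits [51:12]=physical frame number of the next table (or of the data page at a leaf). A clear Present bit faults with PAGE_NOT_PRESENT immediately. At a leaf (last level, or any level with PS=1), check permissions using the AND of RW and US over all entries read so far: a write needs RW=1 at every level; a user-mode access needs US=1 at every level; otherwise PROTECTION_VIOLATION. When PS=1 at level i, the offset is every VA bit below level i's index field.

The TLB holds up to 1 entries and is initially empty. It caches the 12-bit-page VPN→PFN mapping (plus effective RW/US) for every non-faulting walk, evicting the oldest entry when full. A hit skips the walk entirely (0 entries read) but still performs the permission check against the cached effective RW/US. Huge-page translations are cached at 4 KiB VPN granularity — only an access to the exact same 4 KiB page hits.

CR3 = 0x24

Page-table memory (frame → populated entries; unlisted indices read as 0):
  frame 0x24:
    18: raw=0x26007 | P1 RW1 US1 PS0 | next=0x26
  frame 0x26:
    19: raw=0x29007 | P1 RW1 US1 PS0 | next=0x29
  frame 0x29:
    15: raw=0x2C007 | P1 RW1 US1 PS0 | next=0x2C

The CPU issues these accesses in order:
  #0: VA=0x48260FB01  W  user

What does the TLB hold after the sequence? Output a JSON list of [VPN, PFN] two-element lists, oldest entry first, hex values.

Walk each access:
#0 VA=0x48260FB01 (w,user):
  [0] read 0x24 idx=18: raw=0x26007 flags P=1 W=1 U=1 S=0
  [1] read 0x26 idx=19: raw=0x29007 flags P=1 W=1 U=1 S=0
  [2] read 0x29 idx=15: raw=0x2C007 flags P=1 W=1 U=1 S=0
  → PA=0x2CB01  (3 entries read)

TLB: [["0x48260F", "0x2C"]]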